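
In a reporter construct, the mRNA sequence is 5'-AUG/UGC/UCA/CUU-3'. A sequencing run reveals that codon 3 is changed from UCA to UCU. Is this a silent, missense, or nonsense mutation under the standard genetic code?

silent

Position 9 falls in codon 3: UCA → Ser.
After the substitution the codon is UCU → Ser.
Both encode Ser, so the change is synonymous.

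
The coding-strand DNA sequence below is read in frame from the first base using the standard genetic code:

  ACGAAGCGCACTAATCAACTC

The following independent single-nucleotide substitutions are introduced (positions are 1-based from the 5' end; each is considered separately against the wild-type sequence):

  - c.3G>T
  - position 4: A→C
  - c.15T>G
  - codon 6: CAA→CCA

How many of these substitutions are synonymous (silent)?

1

Codon 1: ACG (Thr) → ACT (Thr) — synonymous.
Codon 2: AAG (Lys) → CAG (Gln) — missense.
Codon 5: AAT (Asn) → AAG (Lys) — missense.
Codon 6: CAA (Gln) → CCA (Pro) — missense.
Synonymous: 1 of 4.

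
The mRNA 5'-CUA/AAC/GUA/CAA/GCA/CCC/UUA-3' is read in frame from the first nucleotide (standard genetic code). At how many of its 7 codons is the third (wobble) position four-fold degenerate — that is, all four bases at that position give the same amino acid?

Codon 1 CUA (Leu): third position 4-fold.
Codon 2 AAC (Asn): third position 2-fold.
Codon 3 GUA (Val): third position 4-fold.
Codon 4 CAA (Gln): third position 2-fold.
Codon 5 GCA (Ala): third position 4-fold.
Codon 6 CCC (Pro): third position 4-fold.
Codon 7 UUA (Leu): third position 2-fold.
Four-fold degenerate third positions: 4.

4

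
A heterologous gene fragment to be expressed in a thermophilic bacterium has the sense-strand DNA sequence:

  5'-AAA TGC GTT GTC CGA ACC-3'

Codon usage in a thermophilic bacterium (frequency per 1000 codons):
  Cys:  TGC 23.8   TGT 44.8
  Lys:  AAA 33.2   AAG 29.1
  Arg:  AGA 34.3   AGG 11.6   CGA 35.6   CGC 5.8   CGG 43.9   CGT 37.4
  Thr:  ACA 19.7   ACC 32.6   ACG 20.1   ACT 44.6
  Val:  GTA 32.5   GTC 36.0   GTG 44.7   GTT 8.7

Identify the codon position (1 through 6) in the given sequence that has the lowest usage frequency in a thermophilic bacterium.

3

Codon 1 AAA (Lys): 33.2 per 1000.
Codon 2 TGC (Cys): 23.8 per 1000.
Codon 3 GTT (Val): 8.7 per 1000.
Codon 4 GTC (Val): 36.0 per 1000.
Codon 5 CGA (Arg): 35.6 per 1000.
Codon 6 ACC (Thr): 32.6 per 1000.
Lowest frequency is 8.7 at codon 3.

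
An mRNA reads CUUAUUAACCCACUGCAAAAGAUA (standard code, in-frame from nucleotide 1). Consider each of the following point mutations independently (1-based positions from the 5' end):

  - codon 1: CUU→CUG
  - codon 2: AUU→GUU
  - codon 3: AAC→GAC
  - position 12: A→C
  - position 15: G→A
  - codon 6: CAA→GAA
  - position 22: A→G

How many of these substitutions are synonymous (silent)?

Codon 1: CUU (Leu) → CUG (Leu) — synonymous.
Codon 2: AUU (Ile) → GUU (Val) — missense.
Codon 3: AAC (Asn) → GAC (Asp) — missense.
Codon 4: CCA (Pro) → CCC (Pro) — synonymous.
Codon 5: CUG (Leu) → CUA (Leu) — synonymous.
Codon 6: CAA (Gln) → GAA (Glu) — missense.
Codon 8: AUA (Ile) → GUA (Val) — missense.
Synonymous: 3 of 7.

3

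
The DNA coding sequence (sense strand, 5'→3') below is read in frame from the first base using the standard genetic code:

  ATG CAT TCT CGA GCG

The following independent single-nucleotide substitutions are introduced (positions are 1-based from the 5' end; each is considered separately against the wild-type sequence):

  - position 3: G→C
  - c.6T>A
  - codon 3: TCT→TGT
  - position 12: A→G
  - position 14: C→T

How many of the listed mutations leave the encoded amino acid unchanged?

Codon 1: ATG (Met) → ATC (Ile) — missense.
Codon 2: CAT (His) → CAA (Gln) — missense.
Codon 3: TCT (Ser) → TGT (Cys) — missense.
Codon 4: CGA (Arg) → CGG (Arg) — synonymous.
Codon 5: GCG (Ala) → GTG (Val) — missense.
Synonymous: 1 of 5.

1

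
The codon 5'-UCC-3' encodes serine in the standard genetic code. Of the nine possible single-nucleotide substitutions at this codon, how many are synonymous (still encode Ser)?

Position 1: none → 0 synonymous.
Position 2: none → 0 synonymous.
Position 3: UCU, UCA, UCG → 3 synonymous.
Total: 0 + 0 + 3 = 3.

3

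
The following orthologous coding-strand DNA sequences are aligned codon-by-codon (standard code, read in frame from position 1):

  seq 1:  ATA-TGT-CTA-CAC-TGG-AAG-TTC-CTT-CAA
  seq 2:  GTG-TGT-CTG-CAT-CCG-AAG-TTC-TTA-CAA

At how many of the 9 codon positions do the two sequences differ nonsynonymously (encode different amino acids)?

2

Codon 1: ATA Ile / GTG Val — nonsynonymous.
Codon 2: TGT Cys / TGT Cys — identical.
Codon 3: CTA Leu / CTG Leu — synonymous.
Codon 4: CAC His / CAT His — synonymous.
Codon 5: TGG Trp / CCG Pro — nonsynonymous.
Codon 6: AAG Lys / AAG Lys — identical.
Codon 7: TTC Phe / TTC Phe — identical.
Codon 8: CTT Leu / TTA Leu — synonymous.
Codon 9: CAA Gln / CAA Gln — identical.
Nonsynonymous differences: 2.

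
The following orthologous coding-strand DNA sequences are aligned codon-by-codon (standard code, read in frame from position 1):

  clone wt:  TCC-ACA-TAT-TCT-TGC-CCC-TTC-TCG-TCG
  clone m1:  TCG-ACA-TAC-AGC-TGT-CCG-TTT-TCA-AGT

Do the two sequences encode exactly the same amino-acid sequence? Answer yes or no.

Codon 1: TCC Ser / TCG Ser — synonymous.
Codon 2: ACA Thr / ACA Thr — identical.
Codon 3: TAT Tyr / TAC Tyr — synonymous.
Codon 4: TCT Ser / AGC Ser — synonymous.
Codon 5: TGC Cys / TGT Cys — synonymous.
Codon 6: CCC Pro / CCG Pro — synonymous.
Codon 7: TTC Phe / TTT Phe — synonymous.
Codon 8: TCG Ser / TCA Ser — synonymous.
Codon 9: TCG Ser / AGT Ser — synonymous.
Nonsynonymous differences: 0 → same protein.

yes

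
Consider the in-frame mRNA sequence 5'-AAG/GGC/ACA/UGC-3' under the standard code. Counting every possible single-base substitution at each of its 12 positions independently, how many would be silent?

Codon 1 (AAG, Lys): 1 synonymous substitution.
Codon 2 (GGC, Gly): 3 synonymous substitutions.
Codon 3 (ACA, Thr): 3 synonymous substitutions.
Codon 4 (UGC, Cys): 1 synonymous substitution.
Total: 1 + 3 + 3 + 1 = 8.

8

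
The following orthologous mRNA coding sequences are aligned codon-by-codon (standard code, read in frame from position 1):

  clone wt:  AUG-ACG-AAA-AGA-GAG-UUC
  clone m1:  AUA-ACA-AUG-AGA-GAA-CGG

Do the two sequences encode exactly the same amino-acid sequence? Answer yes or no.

Codon 1: AUG Met / AUA Ile — nonsynonymous.
Codon 2: ACG Thr / ACA Thr — synonymous.
Codon 3: AAA Lys / AUG Met — nonsynonymous.
Codon 4: AGA Arg / AGA Arg — identical.
Codon 5: GAG Glu / GAA Glu — synonymous.
Codon 6: UUC Phe / CGG Arg — nonsynonymous.
Nonsynonymous differences: 3 → different protein.

no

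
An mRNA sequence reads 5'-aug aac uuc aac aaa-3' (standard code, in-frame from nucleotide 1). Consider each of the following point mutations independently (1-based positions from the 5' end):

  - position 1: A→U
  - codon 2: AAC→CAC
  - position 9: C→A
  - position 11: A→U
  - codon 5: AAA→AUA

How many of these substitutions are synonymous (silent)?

Codon 1: AUG (Met) → UUG (Leu) — missense.
Codon 2: AAC (Asn) → CAC (His) — missense.
Codon 3: UUC (Phe) → UUA (Leu) — missense.
Codon 4: AAC (Asn) → AUC (Ile) — missense.
Codon 5: AAA (Lys) → AUA (Ile) — missense.
Synonymous: 0 of 5.

0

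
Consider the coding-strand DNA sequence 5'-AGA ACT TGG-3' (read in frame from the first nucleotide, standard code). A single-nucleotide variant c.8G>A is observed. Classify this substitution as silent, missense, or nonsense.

nonsense

Position 8 falls in codon 3: TGG → Trp.
After the substitution the codon is TAG → Stop.
The new codon is a stop codon, so this is a nonsense mutation.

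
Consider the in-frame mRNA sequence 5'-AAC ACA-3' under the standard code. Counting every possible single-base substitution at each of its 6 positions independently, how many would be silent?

4

Codon 1 (AAC, Asn): 1 synonymous substitution.
Codon 2 (ACA, Thr): 3 synonymous substitutions.
Total: 1 + 3 = 4.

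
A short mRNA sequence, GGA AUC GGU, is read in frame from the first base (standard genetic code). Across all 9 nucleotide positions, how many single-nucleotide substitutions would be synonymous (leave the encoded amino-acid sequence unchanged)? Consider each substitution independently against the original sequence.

Codon 1 (GGA, Gly): 3 synonymous substitutions.
Codon 2 (AUC, Ile): 2 synonymous substitutions.
Codon 3 (GGU, Gly): 3 synonymous substitutions.
Total: 3 + 2 + 3 = 8.

8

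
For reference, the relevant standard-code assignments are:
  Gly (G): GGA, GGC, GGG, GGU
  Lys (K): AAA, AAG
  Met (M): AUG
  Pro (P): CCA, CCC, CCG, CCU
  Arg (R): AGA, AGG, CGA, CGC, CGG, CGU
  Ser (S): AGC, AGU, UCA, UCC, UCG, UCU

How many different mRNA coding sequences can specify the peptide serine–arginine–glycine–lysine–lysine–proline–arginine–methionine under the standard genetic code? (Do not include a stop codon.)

Ser: 6 codons.
Arg: 6 codons.
Gly: 4 codons.
Lys: 2 codons.
Lys: 2 codons.
Pro: 4 codons.
Arg: 6 codons.
Met: 1 codon.
6 × 6 × 4 × 2 × 2 × 4 × 6 × 1 = 13824.

13824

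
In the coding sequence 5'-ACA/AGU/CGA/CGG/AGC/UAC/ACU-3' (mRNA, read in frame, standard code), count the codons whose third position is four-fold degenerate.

4

Codon 1 ACA (Thr): third position 4-fold.
Codon 2 AGU (Ser): third position 2-fold.
Codon 3 CGA (Arg): third position 4-fold.
Codon 4 CGG (Arg): third position 4-fold.
Codon 5 AGC (Ser): third position 2-fold.
Codon 6 UAC (Tyr): third position 2-fold.
Codon 7 ACU (Thr): third position 4-fold.
Four-fold degenerate third positions: 4.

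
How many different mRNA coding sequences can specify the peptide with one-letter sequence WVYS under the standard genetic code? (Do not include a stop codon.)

Trp: 1 codon.
Val: 4 codons.
Tyr: 2 codons.
Ser: 6 codons.
1 × 4 × 2 × 6 = 48.

48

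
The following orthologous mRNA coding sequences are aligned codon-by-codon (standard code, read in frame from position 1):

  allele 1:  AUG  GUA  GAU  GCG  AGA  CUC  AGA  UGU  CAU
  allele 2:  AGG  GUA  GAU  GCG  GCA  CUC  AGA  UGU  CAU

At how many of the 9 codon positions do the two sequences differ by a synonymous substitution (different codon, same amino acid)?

0

Codon 1: AUG Met / AGG Arg — nonsynonymous.
Codon 2: GUA Val / GUA Val — identical.
Codon 3: GAU Asp / GAU Asp — identical.
Codon 4: GCG Ala / GCG Ala — identical.
Codon 5: AGA Arg / GCA Ala — nonsynonymous.
Codon 6: CUC Leu / CUC Leu — identical.
Codon 7: AGA Arg / AGA Arg — identical.
Codon 8: UGU Cys / UGU Cys — identical.
Codon 9: CAU His / CAU His — identical.
Synonymous differences: 0.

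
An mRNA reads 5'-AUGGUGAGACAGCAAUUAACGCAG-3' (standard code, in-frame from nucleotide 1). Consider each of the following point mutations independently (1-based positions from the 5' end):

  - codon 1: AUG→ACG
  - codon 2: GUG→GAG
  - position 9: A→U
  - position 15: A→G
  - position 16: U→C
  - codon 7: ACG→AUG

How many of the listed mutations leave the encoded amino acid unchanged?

2

Codon 1: AUG (Met) → ACG (Thr) — missense.
Codon 2: GUG (Val) → GAG (Glu) — missense.
Codon 3: AGA (Arg) → AGU (Ser) — missense.
Codon 5: CAA (Gln) → CAG (Gln) — synonymous.
Codon 6: UUA (Leu) → CUA (Leu) — synonymous.
Codon 7: ACG (Thr) → AUG (Met) — missense.
Synonymous: 2 of 6.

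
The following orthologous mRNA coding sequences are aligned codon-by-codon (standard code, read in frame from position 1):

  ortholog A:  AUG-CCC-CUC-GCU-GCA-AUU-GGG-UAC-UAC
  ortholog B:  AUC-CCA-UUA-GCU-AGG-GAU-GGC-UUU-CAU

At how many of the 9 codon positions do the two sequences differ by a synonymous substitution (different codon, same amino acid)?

3

Codon 1: AUG Met / AUC Ile — nonsynonymous.
Codon 2: CCC Pro / CCA Pro — synonymous.
Codon 3: CUC Leu / UUA Leu — synonymous.
Codon 4: GCU Ala / GCU Ala — identical.
Codon 5: GCA Ala / AGG Arg — nonsynonymous.
Codon 6: AUU Ile / GAU Asp — nonsynonymous.
Codon 7: GGG Gly / GGC Gly — synonymous.
Codon 8: UAC Tyr / UUU Phe — nonsynonymous.
Codon 9: UAC Tyr / CAU His — nonsynonymous.
Synonymous differences: 3.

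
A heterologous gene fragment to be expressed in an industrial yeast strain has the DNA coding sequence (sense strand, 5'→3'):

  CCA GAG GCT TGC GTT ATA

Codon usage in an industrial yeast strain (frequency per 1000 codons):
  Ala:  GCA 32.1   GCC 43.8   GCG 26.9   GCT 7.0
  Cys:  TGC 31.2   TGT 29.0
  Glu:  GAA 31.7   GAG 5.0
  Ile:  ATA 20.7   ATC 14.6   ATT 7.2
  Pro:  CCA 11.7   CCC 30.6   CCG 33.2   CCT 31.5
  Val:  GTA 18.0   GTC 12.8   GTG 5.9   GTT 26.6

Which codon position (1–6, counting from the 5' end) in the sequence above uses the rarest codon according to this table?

Codon 1 CCA (Pro): 11.7 per 1000.
Codon 2 GAG (Glu): 5.0 per 1000.
Codon 3 GCT (Ala): 7.0 per 1000.
Codon 4 TGC (Cys): 31.2 per 1000.
Codon 5 GTT (Val): 26.6 per 1000.
Codon 6 ATA (Ile): 20.7 per 1000.
Lowest frequency is 5.0 at codon 2.

2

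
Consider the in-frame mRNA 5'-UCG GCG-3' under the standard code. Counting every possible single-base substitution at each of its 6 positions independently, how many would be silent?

6

Codon 1 (UCG, Ser): 3 synonymous substitutions.
Codon 2 (GCG, Ala): 3 synonymous substitutions.
Total: 3 + 3 = 6.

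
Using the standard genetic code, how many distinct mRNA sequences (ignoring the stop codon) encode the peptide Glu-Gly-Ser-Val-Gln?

Glu: 2 codons.
Gly: 4 codons.
Ser: 6 codons.
Val: 4 codons.
Gln: 2 codons.
2 × 4 × 6 × 4 × 2 = 384.

384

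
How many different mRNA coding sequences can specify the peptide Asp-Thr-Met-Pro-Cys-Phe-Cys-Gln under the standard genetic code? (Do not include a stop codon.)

Asp: 2 codons.
Thr: 4 codons.
Met: 1 codon.
Pro: 4 codons.
Cys: 2 codons.
Phe: 2 codons.
Cys: 2 codons.
Gln: 2 codons.
2 × 4 × 1 × 4 × 2 × 2 × 2 × 2 = 512.

512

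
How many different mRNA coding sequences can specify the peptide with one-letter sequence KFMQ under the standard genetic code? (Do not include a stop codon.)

Lys: 2 codons.
Phe: 2 codons.
Met: 1 codon.
Gln: 2 codons.
2 × 2 × 1 × 2 = 8.

8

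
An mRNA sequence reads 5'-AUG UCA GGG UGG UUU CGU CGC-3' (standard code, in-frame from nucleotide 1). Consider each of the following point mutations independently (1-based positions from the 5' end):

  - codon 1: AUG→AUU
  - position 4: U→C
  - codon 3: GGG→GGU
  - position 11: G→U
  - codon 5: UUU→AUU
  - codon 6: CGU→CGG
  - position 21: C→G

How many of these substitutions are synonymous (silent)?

Codon 1: AUG (Met) → AUU (Ile) — missense.
Codon 2: UCA (Ser) → CCA (Pro) — missense.
Codon 3: GGG (Gly) → GGU (Gly) — synonymous.
Codon 4: UGG (Trp) → UUG (Leu) — missense.
Codon 5: UUU (Phe) → AUU (Ile) — missense.
Codon 6: CGU (Arg) → CGG (Arg) — synonymous.
Codon 7: CGC (Arg) → CGG (Arg) — synonymous.
Synonymous: 3 of 7.

3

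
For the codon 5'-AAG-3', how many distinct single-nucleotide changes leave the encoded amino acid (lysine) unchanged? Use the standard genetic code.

Position 1: none → 0 synonymous.
Position 2: none → 0 synonymous.
Position 3: AAA → 1 synonymous.
Total: 0 + 0 + 1 = 1.

1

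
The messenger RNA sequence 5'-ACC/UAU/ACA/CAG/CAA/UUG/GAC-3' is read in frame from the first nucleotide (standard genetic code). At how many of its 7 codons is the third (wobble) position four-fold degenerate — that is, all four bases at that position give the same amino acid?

Codon 1 ACC (Thr): third position 4-fold.
Codon 2 UAU (Tyr): third position 2-fold.
Codon 3 ACA (Thr): third position 4-fold.
Codon 4 CAG (Gln): third position 2-fold.
Codon 5 CAA (Gln): third position 2-fold.
Codon 6 UUG (Leu): third position 2-fold.
Codon 7 GAC (Asp): third position 2-fold.
Four-fold degenerate third positions: 2.

2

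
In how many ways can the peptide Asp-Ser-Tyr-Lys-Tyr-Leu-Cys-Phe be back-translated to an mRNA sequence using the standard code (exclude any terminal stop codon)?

2304

Asp: 2 codons.
Ser: 6 codons.
Tyr: 2 codons.
Lys: 2 codons.
Tyr: 2 codons.
Leu: 6 codons.
Cys: 2 codons.
Phe: 2 codons.
2 × 6 × 2 × 2 × 2 × 6 × 2 × 2 = 2304.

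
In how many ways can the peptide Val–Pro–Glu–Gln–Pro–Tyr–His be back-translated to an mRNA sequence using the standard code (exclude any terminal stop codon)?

Val: 4 codons.
Pro: 4 codons.
Glu: 2 codons.
Gln: 2 codons.
Pro: 4 codons.
Tyr: 2 codons.
His: 2 codons.
4 × 4 × 2 × 2 × 4 × 2 × 2 = 1024.

1024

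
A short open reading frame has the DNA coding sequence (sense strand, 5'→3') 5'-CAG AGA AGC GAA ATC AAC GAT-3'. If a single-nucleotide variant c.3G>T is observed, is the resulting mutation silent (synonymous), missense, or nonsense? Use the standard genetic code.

Position 3 falls in codon 1: CAG → Gln.
After the substitution the codon is CAT → His.
Gln ≠ His, so this is a missense mutation.

missense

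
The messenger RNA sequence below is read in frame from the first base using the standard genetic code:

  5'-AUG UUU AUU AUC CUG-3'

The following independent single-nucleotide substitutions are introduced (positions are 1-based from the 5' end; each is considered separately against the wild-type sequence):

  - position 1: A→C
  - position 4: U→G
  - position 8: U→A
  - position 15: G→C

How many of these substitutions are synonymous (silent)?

1

Codon 1: AUG (Met) → CUG (Leu) — missense.
Codon 2: UUU (Phe) → GUU (Val) — missense.
Codon 3: AUU (Ile) → AAU (Asn) — missense.
Codon 5: CUG (Leu) → CUC (Leu) — synonymous.
Synonymous: 1 of 4.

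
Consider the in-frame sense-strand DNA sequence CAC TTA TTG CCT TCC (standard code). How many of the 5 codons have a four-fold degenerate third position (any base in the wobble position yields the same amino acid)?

Codon 1 CAC (His): third position 2-fold.
Codon 2 TTA (Leu): third position 2-fold.
Codon 3 TTG (Leu): third position 2-fold.
Codon 4 CCT (Pro): third position 4-fold.
Codon 5 TCC (Ser): third position 4-fold.
Four-fold degenerate third positions: 2.

2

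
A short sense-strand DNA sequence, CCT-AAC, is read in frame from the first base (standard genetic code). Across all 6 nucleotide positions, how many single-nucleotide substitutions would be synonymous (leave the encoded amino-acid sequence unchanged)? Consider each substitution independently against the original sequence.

Codon 1 (CCT, Pro): 3 synonymous substitutions.
Codon 2 (AAC, Asn): 1 synonymous substitution.
Total: 3 + 1 = 4.

4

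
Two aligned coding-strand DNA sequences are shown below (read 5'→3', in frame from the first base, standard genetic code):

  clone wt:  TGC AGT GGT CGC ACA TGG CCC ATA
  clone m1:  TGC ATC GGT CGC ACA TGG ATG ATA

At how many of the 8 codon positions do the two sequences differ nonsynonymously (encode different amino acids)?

2

Codon 1: TGC Cys / TGC Cys — identical.
Codon 2: AGT Ser / ATC Ile — nonsynonymous.
Codon 3: GGT Gly / GGT Gly — identical.
Codon 4: CGC Arg / CGC Arg — identical.
Codon 5: ACA Thr / ACA Thr — identical.
Codon 6: TGG Trp / TGG Trp — identical.
Codon 7: CCC Pro / ATG Met — nonsynonymous.
Codon 8: ATA Ile / ATA Ile — identical.
Nonsynonymous differences: 2.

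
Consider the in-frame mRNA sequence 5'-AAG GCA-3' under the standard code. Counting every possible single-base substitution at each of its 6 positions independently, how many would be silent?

Codon 1 (AAG, Lys): 1 synonymous substitution.
Codon 2 (GCA, Ala): 3 synonymous substitutions.
Total: 1 + 3 = 4.

4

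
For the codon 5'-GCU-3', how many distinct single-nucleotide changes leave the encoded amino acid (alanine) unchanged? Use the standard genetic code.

Position 1: none → 0 synonymous.
Position 2: none → 0 synonymous.
Position 3: GCC, GCA, GCG → 3 synonymous.
Total: 0 + 0 + 3 = 3.

3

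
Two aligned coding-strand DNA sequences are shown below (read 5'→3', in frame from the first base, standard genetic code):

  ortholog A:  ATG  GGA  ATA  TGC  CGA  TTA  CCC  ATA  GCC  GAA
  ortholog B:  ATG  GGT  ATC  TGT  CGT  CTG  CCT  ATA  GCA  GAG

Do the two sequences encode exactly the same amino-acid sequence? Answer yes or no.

yes

Codon 1: ATG Met / ATG Met — identical.
Codon 2: GGA Gly / GGT Gly — synonymous.
Codon 3: ATA Ile / ATC Ile — synonymous.
Codon 4: TGC Cys / TGT Cys — synonymous.
Codon 5: CGA Arg / CGT Arg — synonymous.
Codon 6: TTA Leu / CTG Leu — synonymous.
Codon 7: CCC Pro / CCT Pro — synonymous.
Codon 8: ATA Ile / ATA Ile — identical.
Codon 9: GCC Ala / GCA Ala — synonymous.
Codon 10: GAA Glu / GAG Glu — synonymous.
Nonsynonymous differences: 0 → same protein.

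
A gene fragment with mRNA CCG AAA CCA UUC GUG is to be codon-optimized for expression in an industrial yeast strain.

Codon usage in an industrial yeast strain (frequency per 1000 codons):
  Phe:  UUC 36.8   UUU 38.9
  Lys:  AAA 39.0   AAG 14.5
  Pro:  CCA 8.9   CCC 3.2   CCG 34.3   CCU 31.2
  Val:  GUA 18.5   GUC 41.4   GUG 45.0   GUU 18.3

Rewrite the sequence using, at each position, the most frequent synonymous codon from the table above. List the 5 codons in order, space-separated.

Codon 1 (Pro): best is CCG at 34.3.
Codon 2 (Lys): best is AAA at 39.0.
Codon 3 (Pro): best is CCG at 34.3.
Codon 4 (Phe): best is UUU at 38.9.
Codon 5 (Val): best is GUG at 45.0.

CCG AAA CCG UUU GUG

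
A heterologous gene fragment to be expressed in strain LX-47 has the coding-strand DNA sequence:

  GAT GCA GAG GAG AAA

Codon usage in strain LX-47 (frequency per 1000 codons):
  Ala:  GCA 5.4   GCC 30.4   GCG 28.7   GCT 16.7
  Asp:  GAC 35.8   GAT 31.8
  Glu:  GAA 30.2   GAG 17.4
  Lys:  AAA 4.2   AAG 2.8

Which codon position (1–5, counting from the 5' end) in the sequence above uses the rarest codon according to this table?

5

Codon 1 GAT (Asp): 31.8 per 1000.
Codon 2 GCA (Ala): 5.4 per 1000.
Codon 3 GAG (Glu): 17.4 per 1000.
Codon 4 GAG (Glu): 17.4 per 1000.
Codon 5 AAA (Lys): 4.2 per 1000.
Lowest frequency is 4.2 at codon 5.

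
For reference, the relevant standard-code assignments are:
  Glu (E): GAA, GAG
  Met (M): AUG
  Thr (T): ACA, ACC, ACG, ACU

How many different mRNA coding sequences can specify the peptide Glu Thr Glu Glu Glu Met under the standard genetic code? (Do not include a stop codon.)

Glu: 2 codons.
Thr: 4 codons.
Glu: 2 codons.
Glu: 2 codons.
Glu: 2 codons.
Met: 1 codon.
2 × 4 × 2 × 2 × 2 × 1 = 64.

64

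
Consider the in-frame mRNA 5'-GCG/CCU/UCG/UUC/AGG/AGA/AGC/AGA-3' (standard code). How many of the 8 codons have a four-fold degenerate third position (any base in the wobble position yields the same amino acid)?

Codon 1 GCG (Ala): third position 4-fold.
Codon 2 CCU (Pro): third position 4-fold.
Codon 3 UCG (Ser): third position 4-fold.
Codon 4 UUC (Phe): third position 2-fold.
Codon 5 AGG (Arg): third position 2-fold.
Codon 6 AGA (Arg): third position 2-fold.
Codon 7 AGC (Ser): third position 2-fold.
Codon 8 AGA (Arg): third position 2-fold.
Four-fold degenerate third positions: 3.

3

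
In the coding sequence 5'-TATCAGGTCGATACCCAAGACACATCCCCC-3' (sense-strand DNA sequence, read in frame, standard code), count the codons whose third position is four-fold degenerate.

Codon 1 TAT (Tyr): third position 2-fold.
Codon 2 CAG (Gln): third position 2-fold.
Codon 3 GTC (Val): third position 4-fold.
Codon 4 GAT (Asp): third position 2-fold.
Codon 5 ACC (Thr): third position 4-fold.
Codon 6 CAA (Gln): third position 2-fold.
Codon 7 GAC (Asp): third position 2-fold.
Codon 8 ACA (Thr): third position 4-fold.
Codon 9 TCC (Ser): third position 4-fold.
Codon 10 CCC (Pro): third position 4-fold.
Four-fold degenerate third positions: 5.

5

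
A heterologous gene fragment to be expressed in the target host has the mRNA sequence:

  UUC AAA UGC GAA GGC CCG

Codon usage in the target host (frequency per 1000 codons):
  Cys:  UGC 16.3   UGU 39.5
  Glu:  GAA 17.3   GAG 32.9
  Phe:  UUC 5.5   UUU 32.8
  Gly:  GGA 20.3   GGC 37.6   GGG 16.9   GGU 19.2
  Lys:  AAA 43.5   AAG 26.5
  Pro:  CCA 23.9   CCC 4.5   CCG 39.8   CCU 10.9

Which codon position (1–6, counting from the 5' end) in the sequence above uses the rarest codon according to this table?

1

Codon 1 UUC (Phe): 5.5 per 1000.
Codon 2 AAA (Lys): 43.5 per 1000.
Codon 3 UGC (Cys): 16.3 per 1000.
Codon 4 GAA (Glu): 17.3 per 1000.
Codon 5 GGC (Gly): 37.6 per 1000.
Codon 6 CCG (Pro): 39.8 per 1000.
Lowest frequency is 5.5 at codon 1.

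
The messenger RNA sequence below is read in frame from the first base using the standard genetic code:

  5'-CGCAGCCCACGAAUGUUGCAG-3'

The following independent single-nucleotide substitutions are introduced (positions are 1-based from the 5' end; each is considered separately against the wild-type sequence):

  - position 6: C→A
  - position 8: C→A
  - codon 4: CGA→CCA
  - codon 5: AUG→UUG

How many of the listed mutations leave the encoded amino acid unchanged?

Codon 2: AGC (Ser) → AGA (Arg) — missense.
Codon 3: CCA (Pro) → CAA (Gln) — missense.
Codon 4: CGA (Arg) → CCA (Pro) — missense.
Codon 5: AUG (Met) → UUG (Leu) — missense.
Synonymous: 0 of 4.

0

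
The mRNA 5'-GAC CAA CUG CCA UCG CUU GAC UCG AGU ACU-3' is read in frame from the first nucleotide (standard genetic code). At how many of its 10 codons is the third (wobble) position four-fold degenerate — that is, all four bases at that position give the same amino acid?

6

Codon 1 GAC (Asp): third position 2-fold.
Codon 2 CAA (Gln): third position 2-fold.
Codon 3 CUG (Leu): third position 4-fold.
Codon 4 CCA (Pro): third position 4-fold.
Codon 5 UCG (Ser): third position 4-fold.
Codon 6 CUU (Leu): third position 4-fold.
Codon 7 GAC (Asp): third position 2-fold.
Codon 8 UCG (Ser): third position 4-fold.
Codon 9 AGU (Ser): third position 2-fold.
Codon 10 ACU (Thr): third position 4-fold.
Four-fold degenerate third positions: 6.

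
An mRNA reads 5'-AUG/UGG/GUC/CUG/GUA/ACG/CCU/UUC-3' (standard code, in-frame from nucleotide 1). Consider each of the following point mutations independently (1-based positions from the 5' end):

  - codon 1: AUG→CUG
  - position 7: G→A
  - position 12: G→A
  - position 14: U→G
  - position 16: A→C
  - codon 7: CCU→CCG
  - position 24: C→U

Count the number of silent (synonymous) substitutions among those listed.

Codon 1: AUG (Met) → CUG (Leu) — missense.
Codon 3: GUC (Val) → AUC (Ile) — missense.
Codon 4: CUG (Leu) → CUA (Leu) — synonymous.
Codon 5: GUA (Val) → GGA (Gly) — missense.
Codon 6: ACG (Thr) → CCG (Pro) — missense.
Codon 7: CCU (Pro) → CCG (Pro) — synonymous.
Codon 8: UUC (Phe) → UUU (Phe) — synonymous.
Synonymous: 3 of 7.

3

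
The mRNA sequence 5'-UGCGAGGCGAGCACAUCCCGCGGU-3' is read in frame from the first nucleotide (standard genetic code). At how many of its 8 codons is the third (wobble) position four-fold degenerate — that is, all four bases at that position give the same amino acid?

5

Codon 1 UGC (Cys): third position 2-fold.
Codon 2 GAG (Glu): third position 2-fold.
Codon 3 GCG (Ala): third position 4-fold.
Codon 4 AGC (Ser): third position 2-fold.
Codon 5 ACA (Thr): third position 4-fold.
Codon 6 UCC (Ser): third position 4-fold.
Codon 7 CGC (Arg): third position 4-fold.
Codon 8 GGU (Gly): third position 4-fold.
Four-fold degenerate third positions: 5.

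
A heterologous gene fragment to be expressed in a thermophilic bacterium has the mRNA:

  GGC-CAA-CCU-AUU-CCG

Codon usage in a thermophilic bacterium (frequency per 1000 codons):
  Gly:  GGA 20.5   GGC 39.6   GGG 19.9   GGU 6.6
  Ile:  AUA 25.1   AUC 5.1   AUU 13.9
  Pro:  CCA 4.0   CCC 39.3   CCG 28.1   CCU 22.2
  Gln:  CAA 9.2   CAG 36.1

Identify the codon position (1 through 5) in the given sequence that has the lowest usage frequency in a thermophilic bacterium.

Codon 1 GGC (Gly): 39.6 per 1000.
Codon 2 CAA (Gln): 9.2 per 1000.
Codon 3 CCU (Pro): 22.2 per 1000.
Codon 4 AUU (Ile): 13.9 per 1000.
Codon 5 CCG (Pro): 28.1 per 1000.
Lowest frequency is 9.2 at codon 2.

2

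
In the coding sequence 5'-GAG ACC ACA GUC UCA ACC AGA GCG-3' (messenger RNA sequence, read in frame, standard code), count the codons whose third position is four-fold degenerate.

Codon 1 GAG (Glu): third position 2-fold.
Codon 2 ACC (Thr): third position 4-fold.
Codon 3 ACA (Thr): third position 4-fold.
Codon 4 GUC (Val): third position 4-fold.
Codon 5 UCA (Ser): third position 4-fold.
Codon 6 ACC (Thr): third position 4-fold.
Codon 7 AGA (Arg): third position 2-fold.
Codon 8 GCG (Ala): third position 4-fold.
Four-fold degenerate third positions: 6.

6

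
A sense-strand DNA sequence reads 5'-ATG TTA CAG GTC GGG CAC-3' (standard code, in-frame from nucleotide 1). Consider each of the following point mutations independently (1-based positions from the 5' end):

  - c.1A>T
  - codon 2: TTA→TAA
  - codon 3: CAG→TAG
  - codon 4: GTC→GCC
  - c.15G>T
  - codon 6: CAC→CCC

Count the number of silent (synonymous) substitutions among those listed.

1

Codon 1: ATG (Met) → TTG (Leu) — missense.
Codon 2: TTA (Leu) → TAA (Stop) — nonsense.
Codon 3: CAG (Gln) → TAG (Stop) — nonsense.
Codon 4: GTC (Val) → GCC (Ala) — missense.
Codon 5: GGG (Gly) → GGT (Gly) — synonymous.
Codon 6: CAC (His) → CCC (Pro) — missense.
Synonymous: 1 of 6.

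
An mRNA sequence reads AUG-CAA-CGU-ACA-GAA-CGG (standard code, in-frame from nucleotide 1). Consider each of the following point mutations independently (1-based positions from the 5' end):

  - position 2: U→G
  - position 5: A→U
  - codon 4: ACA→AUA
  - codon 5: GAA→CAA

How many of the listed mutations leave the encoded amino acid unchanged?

Codon 1: AUG (Met) → AGG (Arg) — missense.
Codon 2: CAA (Gln) → CUA (Leu) — missense.
Codon 4: ACA (Thr) → AUA (Ile) — missense.
Codon 5: GAA (Glu) → CAA (Gln) — missense.
Synonymous: 0 of 4.

0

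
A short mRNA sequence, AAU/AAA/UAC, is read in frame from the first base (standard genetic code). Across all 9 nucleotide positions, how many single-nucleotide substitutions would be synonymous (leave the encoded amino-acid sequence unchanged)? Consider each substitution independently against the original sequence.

Codon 1 (AAU, Asn): 1 synonymous substitution.
Codon 2 (AAA, Lys): 1 synonymous substitution.
Codon 3 (UAC, Tyr): 1 synonymous substitution.
Total: 1 + 1 + 1 = 3.

3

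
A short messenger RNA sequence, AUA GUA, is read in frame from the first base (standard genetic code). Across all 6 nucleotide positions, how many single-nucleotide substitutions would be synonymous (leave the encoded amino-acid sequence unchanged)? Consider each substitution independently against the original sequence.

5

Codon 1 (AUA, Ile): 2 synonymous substitutions.
Codon 2 (GUA, Val): 3 synonymous substitutions.
Total: 2 + 3 = 5.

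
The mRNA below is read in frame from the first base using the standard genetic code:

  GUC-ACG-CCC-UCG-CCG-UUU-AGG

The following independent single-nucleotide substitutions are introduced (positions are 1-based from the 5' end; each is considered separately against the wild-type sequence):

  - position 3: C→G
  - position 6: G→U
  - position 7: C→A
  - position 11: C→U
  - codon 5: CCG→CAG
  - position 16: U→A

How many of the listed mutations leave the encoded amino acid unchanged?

Codon 1: GUC (Val) → GUG (Val) — synonymous.
Codon 2: ACG (Thr) → ACU (Thr) — synonymous.
Codon 3: CCC (Pro) → ACC (Thr) — missense.
Codon 4: UCG (Ser) → UUG (Leu) — missense.
Codon 5: CCG (Pro) → CAG (Gln) — missense.
Codon 6: UUU (Phe) → AUU (Ile) — missense.
Synonymous: 2 of 6.

2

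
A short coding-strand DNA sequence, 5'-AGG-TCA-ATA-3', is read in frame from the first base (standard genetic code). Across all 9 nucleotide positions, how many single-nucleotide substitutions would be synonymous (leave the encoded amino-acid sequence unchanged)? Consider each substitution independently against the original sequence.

Codon 1 (AGG, Arg): 2 synonymous substitutions.
Codon 2 (TCA, Ser): 3 synonymous substitutions.
Codon 3 (ATA, Ile): 2 synonymous substitutions.
Total: 2 + 3 + 2 = 7.

7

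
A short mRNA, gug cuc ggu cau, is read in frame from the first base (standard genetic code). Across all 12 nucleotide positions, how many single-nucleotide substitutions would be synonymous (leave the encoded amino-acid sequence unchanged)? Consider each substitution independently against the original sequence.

10

Codon 1 (GUG, Val): 3 synonymous substitutions.
Codon 2 (CUC, Leu): 3 synonymous substitutions.
Codon 3 (GGU, Gly): 3 synonymous substitutions.
Codon 4 (CAU, His): 1 synonymous substitution.
Total: 3 + 3 + 3 + 1 = 10.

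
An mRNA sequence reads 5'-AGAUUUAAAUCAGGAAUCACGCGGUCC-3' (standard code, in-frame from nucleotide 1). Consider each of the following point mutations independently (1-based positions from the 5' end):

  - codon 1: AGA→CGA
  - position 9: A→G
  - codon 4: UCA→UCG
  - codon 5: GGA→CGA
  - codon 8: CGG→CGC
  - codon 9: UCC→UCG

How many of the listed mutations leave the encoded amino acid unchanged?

Codon 1: AGA (Arg) → CGA (Arg) — synonymous.
Codon 3: AAA (Lys) → AAG (Lys) — synonymous.
Codon 4: UCA (Ser) → UCG (Ser) — synonymous.
Codon 5: GGA (Gly) → CGA (Arg) — missense.
Codon 8: CGG (Arg) → CGC (Arg) — synonymous.
Codon 9: UCC (Ser) → UCG (Ser) — synonymous.
Synonymous: 5 of 6.

5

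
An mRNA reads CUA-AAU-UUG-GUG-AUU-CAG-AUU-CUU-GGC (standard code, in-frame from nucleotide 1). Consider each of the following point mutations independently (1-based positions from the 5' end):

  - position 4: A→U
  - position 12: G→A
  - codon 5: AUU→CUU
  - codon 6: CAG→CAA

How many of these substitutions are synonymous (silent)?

2

Codon 2: AAU (Asn) → UAU (Tyr) — missense.
Codon 4: GUG (Val) → GUA (Val) — synonymous.
Codon 5: AUU (Ile) → CUU (Leu) — missense.
Codon 6: CAG (Gln) → CAA (Gln) — synonymous.
Synonymous: 2 of 4.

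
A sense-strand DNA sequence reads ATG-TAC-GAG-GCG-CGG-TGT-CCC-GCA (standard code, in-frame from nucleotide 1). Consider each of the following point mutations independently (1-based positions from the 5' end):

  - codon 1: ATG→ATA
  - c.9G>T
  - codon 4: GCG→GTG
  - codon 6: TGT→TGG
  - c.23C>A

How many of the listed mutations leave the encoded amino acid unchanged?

Codon 1: ATG (Met) → ATA (Ile) — missense.
Codon 3: GAG (Glu) → GAT (Asp) — missense.
Codon 4: GCG (Ala) → GTG (Val) — missense.
Codon 6: TGT (Cys) → TGG (Trp) — missense.
Codon 8: GCA (Ala) → GAA (Glu) — missense.
Synonymous: 0 of 5.

0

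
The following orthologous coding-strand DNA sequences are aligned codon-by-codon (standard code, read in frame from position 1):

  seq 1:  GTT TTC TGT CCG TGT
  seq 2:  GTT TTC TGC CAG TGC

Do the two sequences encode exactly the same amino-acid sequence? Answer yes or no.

Codon 1: GTT Val / GTT Val — identical.
Codon 2: TTC Phe / TTC Phe — identical.
Codon 3: TGT Cys / TGC Cys — synonymous.
Codon 4: CCG Pro / CAG Gln — nonsynonymous.
Codon 5: TGT Cys / TGC Cys — synonymous.
Nonsynonymous differences: 1 → different protein.

no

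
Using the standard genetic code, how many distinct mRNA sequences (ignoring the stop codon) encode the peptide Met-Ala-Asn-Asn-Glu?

Met: 1 codon.
Ala: 4 codons.
Asn: 2 codons.
Asn: 2 codons.
Glu: 2 codons.
1 × 4 × 2 × 2 × 2 = 32.

32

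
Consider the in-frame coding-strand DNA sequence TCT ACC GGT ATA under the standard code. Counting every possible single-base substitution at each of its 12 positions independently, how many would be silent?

11

Codon 1 (TCT, Ser): 3 synonymous substitutions.
Codon 2 (ACC, Thr): 3 synonymous substitutions.
Codon 3 (GGT, Gly): 3 synonymous substitutions.
Codon 4 (ATA, Ile): 2 synonymous substitutions.
Total: 3 + 3 + 3 + 2 = 11.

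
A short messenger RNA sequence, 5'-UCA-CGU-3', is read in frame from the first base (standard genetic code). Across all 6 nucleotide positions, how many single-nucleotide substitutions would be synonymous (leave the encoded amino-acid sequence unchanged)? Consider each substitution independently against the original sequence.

Codon 1 (UCA, Ser): 3 synonymous substitutions.
Codon 2 (CGU, Arg): 3 synonymous substitutions.
Total: 3 + 3 = 6.

6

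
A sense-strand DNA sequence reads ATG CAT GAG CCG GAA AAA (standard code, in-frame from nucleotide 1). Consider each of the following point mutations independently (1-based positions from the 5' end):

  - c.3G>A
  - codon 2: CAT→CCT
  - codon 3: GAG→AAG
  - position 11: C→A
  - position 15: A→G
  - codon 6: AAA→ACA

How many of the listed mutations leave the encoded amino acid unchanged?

Codon 1: ATG (Met) → ATA (Ile) — missense.
Codon 2: CAT (His) → CCT (Pro) — missense.
Codon 3: GAG (Glu) → AAG (Lys) — missense.
Codon 4: CCG (Pro) → CAG (Gln) — missense.
Codon 5: GAA (Glu) → GAG (Glu) — synonymous.
Codon 6: AAA (Lys) → ACA (Thr) — missense.
Synonymous: 1 of 6.

1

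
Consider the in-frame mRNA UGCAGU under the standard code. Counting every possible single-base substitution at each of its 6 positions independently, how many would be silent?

Codon 1 (UGC, Cys): 1 synonymous substitution.
Codon 2 (AGU, Ser): 1 synonymous substitution.
Total: 1 + 1 = 2.

2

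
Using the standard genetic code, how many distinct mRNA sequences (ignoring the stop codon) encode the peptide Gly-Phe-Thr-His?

64

Gly: 4 codons.
Phe: 2 codons.
Thr: 4 codons.
His: 2 codons.
4 × 2 × 4 × 2 = 64.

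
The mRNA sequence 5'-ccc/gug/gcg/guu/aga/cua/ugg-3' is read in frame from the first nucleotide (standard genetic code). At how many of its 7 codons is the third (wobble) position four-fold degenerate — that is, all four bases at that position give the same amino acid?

Codon 1 CCC (Pro): third position 4-fold.
Codon 2 GUG (Val): third position 4-fold.
Codon 3 GCG (Ala): third position 4-fold.
Codon 4 GUU (Val): third position 4-fold.
Codon 5 AGA (Arg): third position 2-fold.
Codon 6 CUA (Leu): third position 4-fold.
Codon 7 UGG (Trp): third position 1-fold.
Four-fold degenerate third positions: 5.

5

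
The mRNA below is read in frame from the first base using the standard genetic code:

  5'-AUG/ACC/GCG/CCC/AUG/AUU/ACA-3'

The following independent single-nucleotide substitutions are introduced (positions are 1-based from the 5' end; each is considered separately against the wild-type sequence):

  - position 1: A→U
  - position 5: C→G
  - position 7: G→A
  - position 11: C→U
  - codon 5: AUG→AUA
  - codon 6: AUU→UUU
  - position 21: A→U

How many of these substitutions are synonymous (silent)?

1

Codon 1: AUG (Met) → UUG (Leu) — missense.
Codon 2: ACC (Thr) → AGC (Ser) — missense.
Codon 3: GCG (Ala) → ACG (Thr) — missense.
Codon 4: CCC (Pro) → CUC (Leu) — missense.
Codon 5: AUG (Met) → AUA (Ile) — missense.
Codon 6: AUU (Ile) → UUU (Phe) — missense.
Codon 7: ACA (Thr) → ACU (Thr) — synonymous.
Synonymous: 1 of 7.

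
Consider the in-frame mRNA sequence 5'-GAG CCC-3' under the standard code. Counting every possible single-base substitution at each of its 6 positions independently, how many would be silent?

4

Codon 1 (GAG, Glu): 1 synonymous substitution.
Codon 2 (CCC, Pro): 3 synonymous substitutions.
Total: 1 + 3 = 4.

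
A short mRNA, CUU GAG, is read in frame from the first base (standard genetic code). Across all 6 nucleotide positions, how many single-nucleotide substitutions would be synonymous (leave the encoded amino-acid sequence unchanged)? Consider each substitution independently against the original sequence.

4

Codon 1 (CUU, Leu): 3 synonymous substitutions.
Codon 2 (GAG, Glu): 1 synonymous substitution.
Total: 3 + 1 = 4.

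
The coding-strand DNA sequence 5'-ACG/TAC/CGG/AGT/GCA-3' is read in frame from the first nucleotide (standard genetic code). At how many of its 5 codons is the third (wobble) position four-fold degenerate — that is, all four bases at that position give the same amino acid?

Codon 1 ACG (Thr): third position 4-fold.
Codon 2 TAC (Tyr): third position 2-fold.
Codon 3 CGG (Arg): third position 4-fold.
Codon 4 AGT (Ser): third position 2-fold.
Codon 5 GCA (Ala): third position 4-fold.
Four-fold degenerate third positions: 3.

3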